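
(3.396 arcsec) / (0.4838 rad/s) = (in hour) 1 arcsec = 4.8481368e-06 rad, so 3.396 arcsec = 3.396 * 4.8481368e-06 = 1.6464273e-05 rad. 0.4838 rad/s is already in rad/s. Combine: 1.6464273e-05 rad / 0.4838 rad/s = 3.4031155e-05 s. 1 hour = 3600 s, so 3.4031155e-05 s = 3.4031155e-05 / 3600 = 9.4530985e-09 hour ≈ 9.453e-09 hour (4 s.f.). Final answer: 9.453e-09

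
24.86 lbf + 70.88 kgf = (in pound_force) 181.1. Check: 1 lbf = 4.4482216 N, so 24.86 lbf = 24.86 * 4.4482216 = 110.58279 N. 1 kgf = 9.80665 N, so 70.88 kgf = 70.88 * 9.80665 = 695.09535 N. Sum: 110.58279 + 695.09535 = 805.67814 N. 1 pound_force = 4.4482216 N, so 805.67814 N = 805.67814 / 4.4482216 = 181.12365 pound_force ≈ 181.1 pound_force (4 s.f.).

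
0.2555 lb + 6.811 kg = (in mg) 1 lb = 0.45359237 kg, so 0.2555 lb = 0.2555 * 0.45359237 = 0.11589285 kg. 6.811 kg is already in kg. Sum: 0.11589285 + 6.811 = 6.9268929 kg. 1 mg = 1e-06 kg, so 6.9268929 kg = 6.9268929 / 1e-06 = 6926892.9 mg ≈ 6.927e+06 mg (4 s.f.). Final answer: 6.927e+06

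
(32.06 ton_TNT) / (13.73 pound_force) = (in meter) 2.196e+09. Check: 1 ton_TNT = 4.184e+09 J, so 32.06 ton_TNT = 32.06 * 4.184e+09 = 1.3413904e+11 J. 1 pound_force = 4.4482216 N, so 13.73 pound_force = 13.73 * 4.4482216 = 61.074083 N. Combine: 1.3413904e+11 J / 61.074083 N = 2.1963333e+09 m. 2.1963333e+09 m = 2.1963333e+09 meter ≈ 2.196e+09 meter (4 s.f.).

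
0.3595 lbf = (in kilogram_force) 1 lbf = 4.4482216 N, so 0.3595 lbf = 0.3595 * 4.4482216 = 1.5991357 N. 1 kilogram_force = 9.80665 N, so 1.5991357 N = 1.5991357 / 9.80665 = 0.16306646 kilogram_force ≈ 0.1631 kilogram_force (4 s.f.). Final answer: 0.1631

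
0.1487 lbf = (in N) 1 lbf = 4.4482216 N, so 0.1487 lbf = 0.1487 * 4.4482216 = 0.66145055 N. Result: 0.66145055 N ≈ 0.6615 N (4 s.f.). Final answer: 0.6615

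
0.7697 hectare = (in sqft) 1 hectare = 10000 m^2, so 0.7697 hectare = 0.7697 * 10000 = 7697 m^2. 1 sqft = 0.09290304 m^2, so 7697 m^2 = 7697 / 0.09290304 = 82849.818 sqft ≈ 8.285e+04 sqft (4 s.f.). Final answer: 8.285e+04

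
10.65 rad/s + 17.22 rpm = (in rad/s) 12.45. Check: 10.65 rad/s is already in rad/s. 1 rpm = 0.10471976 rad/s, so 17.22 rpm = 17.22 * 0.10471976 = 1.8032742 rad/s. Sum: 10.65 + 1.8032742 = 12.453274 rad/s. Result: 12.453274 rad/s ≈ 12.45 rad/s (4 s.f.).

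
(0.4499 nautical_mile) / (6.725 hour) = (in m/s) 0.03442. Check: 1 nautical_mile = 1852 m, so 0.4499 nautical_mile = 0.4499 * 1852 = 833.2148 m. 1 hour = 3600 s, so 6.725 hour = 6.725 * 3600 = 24210 s. Combine: 833.2148 m / 24210 s = 0.034416142 m/s. Result: 0.034416142 m/s ≈ 0.03442 m/s (4 s.f.).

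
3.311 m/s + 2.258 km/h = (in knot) 7.655. Check: 3.311 m/s is already in m/s. 1 km/h = 0.27777778 m/s, so 2.258 km/h = 2.258 * 0.27777778 = 0.62722222 m/s. Sum: 3.311 + 0.62722222 = 3.9382222 m/s. 1 knot = 0.51444444 m/s, so 3.9382222 m/s = 3.9382222 / 0.51444444 = 7.6552916 knot ≈ 7.655 knot (4 s.f.).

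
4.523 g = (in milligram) 4523. Check: 1 g = 0.001 kg, so 4.523 g = 4.523 * 0.001 = 0.004523 kg. 1 milligram = 1e-06 kg, so 0.004523 kg = 0.004523 / 1e-06 = 4523 milligram.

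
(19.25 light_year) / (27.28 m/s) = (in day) 7.727e+10. Check: 1 light_year = 9.4607305e+15 m, so 19.25 light_year = 19.25 * 9.4607305e+15 = 1.8211906e+17 m. 27.28 m/s is already in m/s. Combine: 1.8211906e+17 m / 27.28 m/s = 6.6759187e+15 s. 1 day = 86400 s, so 6.6759187e+15 s = 6.6759187e+15 / 86400 = 7.7267577e+10 day ≈ 7.727e+10 day (4 s.f.).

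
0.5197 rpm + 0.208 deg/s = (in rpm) 1 rpm = 0.10471976 rad/s, so 0.5197 rpm = 0.5197 * 0.10471976 = 0.054422857 rad/s. 1 deg/s = 0.017453293 rad/s, so 0.208 deg/s = 0.208 * 0.017453293 = 0.0036302848 rad/s. Sum: 0.054422857 + 0.0036302848 = 0.058053142 rad/s. 1 rpm = 0.10471976 rad/s, so 0.058053142 rad/s = 0.058053142 / 0.10471976 = 0.55436667 rpm ≈ 0.5544 rpm (4 s.f.). Final answer: 0.5544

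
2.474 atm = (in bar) 1 atm = 101325 Pa, so 2.474 atm = 2.474 * 101325 = 250678.05 Pa. 1 bar = 100000 Pa, so 250678.05 Pa = 250678.05 / 100000 = 2.5067805 bar ≈ 2.507 bar (4 s.f.). Final answer: 2.507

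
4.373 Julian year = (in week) 1 Julian year = 31557600 s, so 4.373 Julian year = 4.373 * 31557600 = 1.3800138e+08 s. 1 week = 604800 s, so 1.3800138e+08 s = 1.3800138e+08 / 604800 = 228.17689 week ≈ 228.2 week (4 s.f.). Final answer: 228.2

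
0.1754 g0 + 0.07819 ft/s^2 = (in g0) 1 g0 = 9.80665 m/s^2, so 0.1754 g0 = 0.1754 * 9.80665 = 1.7200864 m/s^2. 1 ft/s^2 = 0.3048 m/s^2, so 0.07819 ft/s^2 = 0.07819 * 0.3048 = 0.023832312 m/s^2. Sum: 1.7200864 + 0.023832312 = 1.7439187 m/s^2. 1 g0 = 9.80665 m/s^2, so 1.7439187 m/s^2 = 1.7439187 / 9.80665 = 0.17783022 g0 ≈ 0.1778 g0 (4 s.f.). Final answer: 0.1778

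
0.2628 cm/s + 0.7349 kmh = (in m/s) 1 cm/s = 0.01 m/s, so 0.2628 cm/s = 0.2628 * 0.01 = 0.002628 m/s. 1 kmh = 0.27777778 m/s, so 0.7349 kmh = 0.7349 * 0.27777778 = 0.20413889 m/s. Sum: 0.002628 + 0.20413889 = 0.20676689 m/s. Result: 0.20676689 m/s ≈ 0.2068 m/s (4 s.f.). Final answer: 0.2068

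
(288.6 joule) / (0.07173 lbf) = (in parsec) 288.6 joule = 288.6 J. 1 lbf = 4.4482216 N, so 0.07173 lbf = 0.07173 * 4.4482216 = 0.31907094 N. Combine: 288.6 J / 0.31907094 N = 904.50106 m. 1 parsec = 3.0856776e+16 m, so 904.50106 m = 904.50106 / 3.0856776e+16 = 2.9312883e-14 parsec ≈ 2.931e-14 parsec (4 s.f.). Final answer: 2.931e-14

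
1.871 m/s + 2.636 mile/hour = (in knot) 5.928. Check: 1.871 m/s is already in m/s. 1 mile/hour = 0.44704 m/s, so 2.636 mile/hour = 2.636 * 0.44704 = 1.1783974 m/s. Sum: 1.871 + 1.1783974 = 3.0493974 m/s. 1 knot = 0.51444444 m/s, so 3.0493974 m/s = 3.0493974 / 0.51444444 = 5.9275544 knot ≈ 5.928 knot (4 s.f.).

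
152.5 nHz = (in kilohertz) 1 nHz = 1e-09 Hz, so 152.5 nHz = 152.5 * 1e-09 = 1.525e-07 Hz. 1 kilohertz = 1000 Hz, so 1.525e-07 Hz = 1.525e-07 / 1000 = 1.525e-10 kilohertz. Final answer: 1.525e-10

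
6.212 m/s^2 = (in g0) 1 g0 = 9.80665 m/s^2, so 6.212 m/s^2 = 6.212 / 9.80665 = 0.63344771 g0 ≈ 0.6334 g0 (4 s.f.). Final answer: 0.6334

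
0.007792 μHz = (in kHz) 7.792e-12. Check: 1 μHz = 1e-06 Hz, so 0.007792 μHz = 0.007792 * 1e-06 = 7.792e-09 Hz. 1 kHz = 1000 Hz, so 7.792e-09 Hz = 7.792e-09 / 1000 = 7.792e-12 kHz.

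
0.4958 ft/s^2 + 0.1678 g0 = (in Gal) 179.7. Check: 1 ft/s^2 = 0.3048 m/s^2, so 0.4958 ft/s^2 = 0.4958 * 0.3048 = 0.15111984 m/s^2. 1 g0 = 9.80665 m/s^2, so 0.1678 g0 = 0.1678 * 9.80665 = 1.6455559 m/s^2. Sum: 0.15111984 + 1.6455559 = 1.7966757 m/s^2. 1 Gal = 0.01 m/s^2, so 1.7966757 m/s^2 = 1.7966757 / 0.01 = 179.66757 Gal ≈ 179.7 Gal (4 s.f.).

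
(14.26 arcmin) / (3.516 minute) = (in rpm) 0.0001878. Check: 1 arcmin = 0.00029088821 rad, so 14.26 arcmin = 14.26 * 0.00029088821 = 0.0041480659 rad. 1 minute = 60 s, so 3.516 minute = 3.516 * 60 = 210.96 s. Combine: 0.0041480659 rad / 210.96 s = 1.9662807e-05 rad/s. 1 rpm = 0.10471976 rad/s, so 1.9662807e-05 rad/s = 1.9662807e-05 / 0.10471976 = 0.00018776598 rpm ≈ 0.0001878 rpm (4 s.f.).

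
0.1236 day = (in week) 1 day = 86400 s, so 0.1236 day = 0.1236 * 86400 = 10679.04 s. 1 week = 604800 s, so 10679.04 s = 10679.04 / 604800 = 0.017657143 week ≈ 0.01766 week (4 s.f.). Final answer: 0.01766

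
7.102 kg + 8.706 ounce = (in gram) 7349. Check: 7.102 kg is already in kg. 1 ounce = 0.028349523 kg, so 8.706 ounce = 8.706 * 0.028349523 = 0.24681095 kg. Sum: 7.102 + 0.24681095 = 7.3488109 kg. 1 gram = 0.001 kg, so 7.3488109 kg = 7.3488109 / 0.001 = 7348.8109 gram ≈ 7349 gram (4 s.f.).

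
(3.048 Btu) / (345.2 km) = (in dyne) 1 Btu = 1055.0559 J, so 3.048 Btu = 3.048 * 1055.0559 = 3215.8102 J. 1 km = 1000 m, so 345.2 km = 345.2 * 1000 = 345200 m. Combine: 3215.8102 J / 345200 m = 0.0093157886 N. 1 dyne = 1e-05 N, so 0.0093157886 N = 0.0093157886 / 1e-05 = 931.57886 dyne ≈ 931.6 dyne (4 s.f.). Final answer: 931.6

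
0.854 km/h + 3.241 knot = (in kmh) 1 km/h = 0.27777778 m/s, so 0.854 km/h = 0.854 * 0.27777778 = 0.23722222 m/s. 1 knot = 0.51444444 m/s, so 3.241 knot = 3.241 * 0.51444444 = 1.6673144 m/s. Sum: 0.23722222 + 1.6673144 = 1.9045367 m/s. 1 kmh = 0.27777778 m/s, so 1.9045367 m/s = 1.9045367 / 0.27777778 = 6.856332 kmh ≈ 6.856 kmh (4 s.f.). Final answer: 6.856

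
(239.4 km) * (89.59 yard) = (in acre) 1 km = 1000 m, so 239.4 km = 239.4 * 1000 = 239400 m. 1 yard = 0.9144 m, so 89.59 yard = 89.59 * 0.9144 = 81.921096 m. Combine: 239400 m * 81.921096 m = 19611910 m^2. 1 acre = 4046.8564 m^2, so 19611910 m^2 = 19611910 / 4046.8564 = 4846.2086 acre ≈ 4846 acre (4 s.f.). Final answer: 4846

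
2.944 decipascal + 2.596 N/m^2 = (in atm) 2.853e-05. Check: 1 decipascal = 0.1 Pa, so 2.944 decipascal = 2.944 * 0.1 = 0.2944 Pa. 2.596 N/m^2 = 2.596 Pa. Sum: 0.2944 + 2.596 = 2.8904 Pa. 1 atm = 101325 Pa, so 2.8904 Pa = 2.8904 / 101325 = 2.852603e-05 atm ≈ 2.853e-05 atm (4 s.f.).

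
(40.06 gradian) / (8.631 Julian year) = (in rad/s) 2.31e-09. Check: 1 gradian = 0.015707963 rad, so 40.06 gradian = 40.06 * 0.015707963 = 0.62926101 rad. 1 Julian year = 31557600 s, so 8.631 Julian year = 8.631 * 31557600 = 2.7237365e+08 s. Combine: 0.62926101 rad / 2.7237365e+08 s = 2.310286e-09 rad/s. Result: 2.310286e-09 rad/s ≈ 2.31e-09 rad/s (4 s.f.).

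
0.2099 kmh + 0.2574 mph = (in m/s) 0.1734. Check: 1 kmh = 0.27777778 m/s, so 0.2099 kmh = 0.2099 * 0.27777778 = 0.058305556 m/s. 1 mph = 0.44704 m/s, so 0.2574 mph = 0.2574 * 0.44704 = 0.1150681 m/s. Sum: 0.058305556 + 0.1150681 = 0.17337365 m/s. Result: 0.17337365 m/s ≈ 0.1734 m/s (4 s.f.).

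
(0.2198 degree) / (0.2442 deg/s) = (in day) 1.042e-05. Check: 1 degree = 0.017453293 rad, so 0.2198 degree = 0.2198 * 0.017453293 = 0.0038362337 rad. 1 deg/s = 0.017453293 rad/s, so 0.2442 deg/s = 0.2442 * 0.017453293 = 0.004262094 rad/s. Combine: 0.0038362337 rad / 0.004262094 rad/s = 0.9000819 s. 1 day = 86400 s, so 0.9000819 s = 0.9000819 / 86400 = 1.0417615e-05 day ≈ 1.042e-05 day (4 s.f.).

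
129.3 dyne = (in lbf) 1 dyne = 1e-05 N, so 129.3 dyne = 129.3 * 1e-05 = 0.001293 N. 1 lbf = 4.4482216 N, so 0.001293 N = 0.001293 / 4.4482216 = 0.00029067796 lbf ≈ 0.0002907 lbf (4 s.f.). Final answer: 0.0002907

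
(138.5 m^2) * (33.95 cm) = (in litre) 138.5 m^2 is already in m^2. 1 cm = 0.01 m, so 33.95 cm = 33.95 * 0.01 = 0.3395 m. Combine: 138.5 m^2 * 0.3395 m = 47.02075 m^3. 1 litre = 0.001 m^3, so 47.02075 m^3 = 47.02075 / 0.001 = 47020.75 litre ≈ 4.702e+04 litre (4 s.f.). Final answer: 4.702e+04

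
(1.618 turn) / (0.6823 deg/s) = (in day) 0.009881. Check: 1 turn = 6.2831853 rad, so 1.618 turn = 1.618 * 6.2831853 = 10.166194 rad. 1 deg/s = 0.017453293 rad/s, so 0.6823 deg/s = 0.6823 * 0.017453293 = 0.011908381 rad/s. Combine: 10.166194 rad / 0.011908381 rad/s = 853.70072 s. 1 day = 86400 s, so 853.70072 s = 853.70072 / 86400 = 0.0098807953 day ≈ 0.009881 day (4 s.f.).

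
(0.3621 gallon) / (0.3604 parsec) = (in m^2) 1.233e-19. Check: 1 gallon = 0.0037854118 m^3, so 0.3621 gallon = 0.3621 * 0.0037854118 = 0.0013706976 m^3. 1 parsec = 3.0856776e+16 m, so 0.3604 parsec = 0.3604 * 3.0856776e+16 = 1.1120782e+16 m. Combine: 0.0013706976 m^3 / 1.1120782e+16 m = 1.2325551e-19 m^2. Result: 1.2325551e-19 m^2 ≈ 1.233e-19 m^2 (4 s.f.).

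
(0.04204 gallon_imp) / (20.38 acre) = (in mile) 1 gallon_imp = 0.00454609 m^3, so 0.04204 gallon_imp = 0.04204 * 0.00454609 = 0.00019111762 m^3. 1 acre = 4046.8564 m^2, so 20.38 acre = 20.38 * 4046.8564 = 82474.934 m^2. Combine: 0.00019111762 m^3 / 82474.934 m^2 = 2.3172813e-09 m. 1 mile = 1609.344 m, so 2.3172813e-09 m = 2.3172813e-09 / 1609.344 = 1.4398919e-12 mile ≈ 1.44e-12 mile (4 s.f.). Final answer: 1.44e-12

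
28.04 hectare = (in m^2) 1 hectare = 10000 m^2, so 28.04 hectare = 28.04 * 10000 = 280400 m^2. Result: 280400 m^2 ≈ 2.804e+05 m^2 (4 s.f.). Final answer: 2.804e+05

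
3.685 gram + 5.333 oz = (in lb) 0.3414. Check: 1 gram = 0.001 kg, so 3.685 gram = 3.685 * 0.001 = 0.003685 kg. 1 oz = 0.028349523 kg, so 5.333 oz = 5.333 * 0.028349523 = 0.15118801 kg. Sum: 0.003685 + 0.15118801 = 0.15487301 kg. 1 lb = 0.45359237 kg, so 0.15487301 kg = 0.15487301 / 0.45359237 = 0.34143653 lb ≈ 0.3414 lb (4 s.f.).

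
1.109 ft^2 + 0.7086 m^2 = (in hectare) 8.116e-05. Check: 1 ft^2 = 0.09290304 m^2, so 1.109 ft^2 = 1.109 * 0.09290304 = 0.10302947 m^2. 0.7086 m^2 is already in m^2. Sum: 0.10302947 + 0.7086 = 0.81162947 m^2. 1 hectare = 10000 m^2, so 0.81162947 m^2 = 0.81162947 / 10000 = 8.1162947e-05 hectare ≈ 8.116e-05 hectare (4 s.f.).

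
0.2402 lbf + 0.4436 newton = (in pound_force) 0.3399. Check: 1 lbf = 4.4482216 N, so 0.2402 lbf = 0.2402 * 4.4482216 = 1.0684628 N. 0.4436 newton = 0.4436 N. Sum: 1.0684628 + 0.4436 = 1.5120628 N. 1 pound_force = 4.4482216 N, so 1.5120628 N = 1.5120628 / 4.4482216 = 0.33992525 pound_force ≈ 0.3399 pound_force (4 s.f.).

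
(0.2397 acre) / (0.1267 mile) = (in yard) 1 acre = 4046.8564 m^2, so 0.2397 acre = 0.2397 * 4046.8564 = 970.03148 m^2. 1 mile = 1609.344 m, so 0.1267 mile = 0.1267 * 1609.344 = 203.90388 m. Combine: 970.03148 m^2 / 203.90388 m = 4.7572977 m. 1 yard = 0.9144 m, so 4.7572977 m = 4.7572977 / 0.9144 = 5.202644 yard ≈ 5.203 yard (4 s.f.). Final answer: 5.203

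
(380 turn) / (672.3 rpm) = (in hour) 1 turn = 6.2831853 rad, so 380 turn = 380 * 6.2831853 = 2387.6104 rad. 1 rpm = 0.10471976 rad/s, so 672.3 rpm = 672.3 * 0.10471976 = 70.403091 rad/s. Combine: 2387.6104 rad / 70.403091 rad/s = 33.913432 s. 1 hour = 3600 s, so 33.913432 s = 33.913432 / 3600 = 0.0094203976 hour ≈ 0.00942 hour (4 s.f.). Final answer: 0.00942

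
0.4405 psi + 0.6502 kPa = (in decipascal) 1 psi = 6894.7573 Pa, so 0.4405 psi = 0.4405 * 6894.7573 = 3037.1406 Pa. 1 kPa = 1000 Pa, so 0.6502 kPa = 0.6502 * 1000 = 650.2 Pa. Sum: 3037.1406 + 650.2 = 3687.3406 Pa. 1 decipascal = 0.1 Pa, so 3687.3406 Pa = 3687.3406 / 0.1 = 36873.406 decipascal ≈ 3.687e+04 decipascal (4 s.f.). Final answer: 3.687e+04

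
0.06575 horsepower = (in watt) 1 horsepower = 745.69987 W, so 0.06575 horsepower = 0.06575 * 745.69987 = 49.029767 W. 49.029767 W = 49.029767 watt ≈ 49.03 watt (4 s.f.). Final answer: 49.03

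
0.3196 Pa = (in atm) 1 atm = 101325 Pa, so 0.3196 Pa = 0.3196 / 101325 = 3.1542068e-06 atm ≈ 3.154e-06 atm (4 s.f.). Final answer: 3.154e-06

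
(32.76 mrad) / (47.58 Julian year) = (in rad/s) 2.182e-11. Check: 1 mrad = 0.001 rad, so 32.76 mrad = 32.76 * 0.001 = 0.03276 rad. 1 Julian year = 31557600 s, so 47.58 Julian year = 47.58 * 31557600 = 1.5015106e+09 s. Combine: 0.03276 rad / 1.5015106e+09 s = 2.1818028e-11 rad/s. Result: 2.1818028e-11 rad/s ≈ 2.182e-11 rad/s (4 s.f.).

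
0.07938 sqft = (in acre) 1 sqft = 0.09290304 m^2, so 0.07938 sqft = 0.07938 * 0.09290304 = 0.0073746433 m^2. 1 acre = 4046.8564 m^2, so 0.0073746433 m^2 = 0.0073746433 / 4046.8564 = 1.822314e-06 acre ≈ 1.822e-06 acre (4 s.f.). Final answer: 1.822e-06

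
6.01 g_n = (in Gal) 1 g_n = 9.80665 m/s^2, so 6.01 g_n = 6.01 * 9.80665 = 58.937966 m/s^2. 1 Gal = 0.01 m/s^2, so 58.937966 m/s^2 = 58.937966 / 0.01 = 5893.7966 Gal ≈ 5894 Gal (4 s.f.). Final answer: 5894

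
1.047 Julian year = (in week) 1 Julian year = 31557600 s, so 1.047 Julian year = 1.047 * 31557600 = 33040807 s. 1 week = 604800 s, so 33040807 s = 33040807 / 604800 = 54.630964 week ≈ 54.63 week (4 s.f.). Final answer: 54.63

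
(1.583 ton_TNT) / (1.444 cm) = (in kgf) 4.677e+10. Check: 1 ton_TNT = 4.184e+09 J, so 1.583 ton_TNT = 1.583 * 4.184e+09 = 6.623272e+09 J. 1 cm = 0.01 m, so 1.444 cm = 1.444 * 0.01 = 0.01444 m. Combine: 6.623272e+09 J / 0.01444 m = 4.5867535e+11 N. 1 kgf = 9.80665 N, so 4.5867535e+11 N = 4.5867535e+11 / 9.80665 = 4.6771869e+10 kgf ≈ 4.677e+10 kgf (4 s.f.).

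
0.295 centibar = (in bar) 1 centibar = 1000 Pa, so 0.295 centibar = 0.295 * 1000 = 295 Pa. 1 bar = 100000 Pa, so 295 Pa = 295 / 100000 = 0.00295 bar. Final answer: 0.00295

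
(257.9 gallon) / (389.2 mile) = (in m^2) 1.559e-06. Check: 1 gallon = 0.0037854118 m^3, so 257.9 gallon = 257.9 * 0.0037854118 = 0.9762577 m^3. 1 mile = 1609.344 m, so 389.2 mile = 389.2 * 1609.344 = 626356.68 m. Combine: 0.9762577 m^3 / 626356.68 m = 1.558629e-06 m^2. Result: 1.558629e-06 m^2 ≈ 1.559e-06 m^2 (4 s.f.).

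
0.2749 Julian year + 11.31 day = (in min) 1 Julian year = 31557600 s, so 0.2749 Julian year = 0.2749 * 31557600 = 8675184.2 s. 1 day = 86400 s, so 11.31 day = 11.31 * 86400 = 977184 s. Sum: 8675184.2 + 977184 = 9652368.2 s. 1 min = 60 s, so 9652368.2 s = 9652368.2 / 60 = 160872.8 min ≈ 1.609e+05 min (4 s.f.). Final answer: 1.609e+05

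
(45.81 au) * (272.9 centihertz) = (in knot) 3.635e+13. Check: 1 au = 1.4959787e+11 m, so 45.81 au = 45.81 * 1.4959787e+11 = 6.8530785e+12 m. 1 centihertz = 0.01 Hz, so 272.9 centihertz = 272.9 * 0.01 = 2.729 Hz. Combine: 6.8530785e+12 m * 2.729 Hz = 1.8702051e+13 m/s. 1 knot = 0.51444444 m/s, so 1.8702051e+13 m/s = 1.8702051e+13 / 0.51444444 = 3.6353879e+13 knot ≈ 3.635e+13 knot (4 s.f.).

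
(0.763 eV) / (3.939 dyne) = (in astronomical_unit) 2.075e-26. Check: 1 eV = 1.6021766e-19 J, so 0.763 eV = 0.763 * 1.6021766e-19 = 1.2224608e-19 J. 1 dyne = 1e-05 N, so 3.939 dyne = 3.939 * 1e-05 = 3.939e-05 N. Combine: 1.2224608e-19 J / 3.939e-05 N = 3.10348e-15 m. 1 astronomical_unit = 1.4959787e+11 m, so 3.10348e-15 m = 3.10348e-15 / 1.4959787e+11 = 2.0745482e-26 astronomical_unit ≈ 2.075e-26 astronomical_unit (4 s.f.).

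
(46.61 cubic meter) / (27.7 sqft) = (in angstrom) 46.61 cubic meter = 46.61 m^3. 1 sqft = 0.09290304 m^2, so 27.7 sqft = 27.7 * 0.09290304 = 2.5734142 m^2. Combine: 46.61 m^3 / 2.5734142 m^2 = 18.112125 m. 1 angstrom = 1e-10 m, so 18.112125 m = 18.112125 / 1e-10 = 1.8112125e+11 angstrom ≈ 1.811e+11 angstrom (4 s.f.). Final answer: 1.811e+11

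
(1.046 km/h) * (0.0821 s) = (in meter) 1 km/h = 0.27777778 m/s, so 1.046 km/h = 1.046 * 0.27777778 = 0.29055556 m/s. 0.0821 s is already in s. Combine: 0.29055556 m/s * 0.0821 s = 0.023854611 m. 0.023854611 m = 0.023854611 meter ≈ 0.02385 meter (4 s.f.). Final answer: 0.02385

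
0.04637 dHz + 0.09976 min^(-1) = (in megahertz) 6.3e-09. Check: 1 dHz = 0.1 Hz, so 0.04637 dHz = 0.04637 * 0.1 = 0.004637 Hz. 1 min^(-1) = 0.016666667 Hz, so 0.09976 min^(-1) = 0.09976 * 0.016666667 = 0.0016626667 Hz. Sum: 0.004637 + 0.0016626667 = 0.0062996667 Hz. 1 megahertz = 1000000 Hz, so 0.0062996667 Hz = 0.0062996667 / 1000000 = 6.2996667e-09 megahertz ≈ 6.3e-09 megahertz (4 s.f.).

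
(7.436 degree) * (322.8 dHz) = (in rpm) 40.01. Check: 1 degree = 0.017453293 rad, so 7.436 degree = 7.436 * 0.017453293 = 0.12978268 rad. 1 dHz = 0.1 Hz, so 322.8 dHz = 322.8 * 0.1 = 32.28 Hz. Combine: 0.12978268 rad * 32.28 Hz = 4.189385 rad/s. 1 rpm = 0.10471976 rad/s, so 4.189385 rad/s = 4.189385 / 0.10471976 = 40.00568 rpm ≈ 40.01 rpm (4 s.f.).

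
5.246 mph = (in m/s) 1 mph = 0.44704 m/s, so 5.246 mph = 5.246 * 0.44704 = 2.3451718 m/s. Result: 2.3451718 m/s ≈ 2.345 m/s (4 s.f.). Final answer: 2.345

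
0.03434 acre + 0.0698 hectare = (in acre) 1 acre = 4046.8564 m^2, so 0.03434 acre = 0.03434 * 4046.8564 = 138.96905 m^2. 1 hectare = 10000 m^2, so 0.0698 hectare = 0.0698 * 10000 = 698 m^2. Sum: 138.96905 + 698 = 836.96905 m^2. 1 acre = 4046.8564 m^2, so 836.96905 m^2 = 836.96905 / 4046.8564 = 0.20681956 acre ≈ 0.2068 acre (4 s.f.). Final answer: 0.2068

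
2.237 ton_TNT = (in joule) 9.36e+09. Check: 1 ton_TNT = 4.184e+09 J, so 2.237 ton_TNT = 2.237 * 4.184e+09 = 9.359608e+09 J. 9.359608e+09 J = 9.359608e+09 joule ≈ 9.36e+09 joule (4 s.f.).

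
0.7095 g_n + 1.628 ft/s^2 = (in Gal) 1 g_n = 9.80665 m/s^2, so 0.7095 g_n = 0.7095 * 9.80665 = 6.9578182 m/s^2. 1 ft/s^2 = 0.3048 m/s^2, so 1.628 ft/s^2 = 1.628 * 0.3048 = 0.4962144 m/s^2. Sum: 6.9578182 + 0.4962144 = 7.4540326 m/s^2. 1 Gal = 0.01 m/s^2, so 7.4540326 m/s^2 = 7.4540326 / 0.01 = 745.40326 Gal ≈ 745.4 Gal (4 s.f.). Final answer: 745.4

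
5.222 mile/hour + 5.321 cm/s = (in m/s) 2.388. Check: 1 mile/hour = 0.44704 m/s, so 5.222 mile/hour = 5.222 * 0.44704 = 2.3344429 m/s. 1 cm/s = 0.01 m/s, so 5.321 cm/s = 5.321 * 0.01 = 0.05321 m/s. Sum: 2.3344429 + 0.05321 = 2.3876529 m/s. Result: 2.3876529 m/s ≈ 2.388 m/s (4 s.f.).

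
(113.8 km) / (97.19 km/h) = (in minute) 70.25. Check: 1 km = 1000 m, so 113.8 km = 113.8 * 1000 = 113800 m. 1 km/h = 0.27777778 m/s, so 97.19 km/h = 97.19 * 0.27777778 = 26.997222 m/s. Combine: 113800 m / 26.997222 m/s = 4215.2485 s. 1 minute = 60 s, so 4215.2485 s = 4215.2485 / 60 = 70.254141 minute ≈ 70.25 minute (4 s.f.).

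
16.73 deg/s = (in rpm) 1 deg/s = 0.017453293 rad/s, so 16.73 deg/s = 16.73 * 0.017453293 = 0.29199358 rad/s. 1 rpm = 0.10471976 rad/s, so 0.29199358 rad/s = 0.29199358 / 0.10471976 = 2.7883333 rpm ≈ 2.788 rpm (4 s.f.). Final answer: 2.788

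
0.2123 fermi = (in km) 1 fermi = 1e-15 m, so 0.2123 fermi = 0.2123 * 1e-15 = 2.123e-16 m. 1 km = 1000 m, so 2.123e-16 m = 2.123e-16 / 1000 = 2.123e-19 km. Final answer: 2.123e-19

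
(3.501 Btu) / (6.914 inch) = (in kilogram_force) 2145. Check: 1 Btu = 1055.0559 J, so 3.501 Btu = 3.501 * 1055.0559 = 3693.7505 J. 1 inch = 0.0254 m, so 6.914 inch = 6.914 * 0.0254 = 0.1756156 m. Combine: 3693.7505 J / 0.1756156 m = 21033.157 N. 1 kilogram_force = 9.80665 N, so 21033.157 N = 21033.157 / 9.80665 = 2144.7852 kilogram_force ≈ 2145 kilogram_force (4 s.f.).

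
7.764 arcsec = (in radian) 1 arcsec = 4.8481368e-06 rad, so 7.764 arcsec = 7.764 * 4.8481368e-06 = 3.7640934e-05 rad. 3.7640934e-05 rad = 3.7640934e-05 radian ≈ 3.764e-05 radian (4 s.f.). Final answer: 3.764e-05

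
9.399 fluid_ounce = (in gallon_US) 1 fluid_ounce = 2.957353e-05 m^3, so 9.399 fluid_ounce = 9.399 * 2.957353e-05 = 0.0002779616 m^3. 1 gallon_US = 0.0037854118 m^3, so 0.0002779616 m^3 = 0.0002779616 / 0.0037854118 = 0.073429687 gallon_US ≈ 0.07343 gallon_US (4 s.f.). Final answer: 0.07343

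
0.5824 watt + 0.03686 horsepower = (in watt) 28.07. Check: 0.5824 watt = 0.5824 W. 1 horsepower = 745.69987 W, so 0.03686 horsepower = 0.03686 * 745.69987 = 27.486497 W. Sum: 0.5824 + 27.486497 = 28.068897 W. 28.068897 W = 28.068897 watt ≈ 28.07 watt (4 s.f.).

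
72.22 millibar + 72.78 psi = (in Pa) 5.09e+05. Check: 1 millibar = 100 Pa, so 72.22 millibar = 72.22 * 100 = 7222 Pa. 1 psi = 6894.7573 Pa, so 72.78 psi = 72.78 * 6894.7573 = 501800.44 Pa. Sum: 7222 + 501800.44 = 509022.44 Pa. Result: 509022.44 Pa ≈ 5.09e+05 Pa (4 s.f.).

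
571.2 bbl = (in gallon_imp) 1 bbl = 0.15898729 m^3, so 571.2 bbl = 571.2 * 0.15898729 = 90.813543 m^3. 1 gallon_imp = 0.00454609 m^3, so 90.813543 m^3 = 90.813543 / 0.00454609 = 19976.187 gallon_imp ≈ 1.998e+04 gallon_imp (4 s.f.). Final answer: 1.998e+04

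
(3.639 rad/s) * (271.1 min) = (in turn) 3.639 rad/s is already in rad/s. 1 min = 60 s, so 271.1 min = 271.1 * 60 = 16266 s. Combine: 3.639 rad/s * 16266 s = 59191.974 rad. 1 turn = 6.2831853 rad, so 59191.974 rad = 59191.974 / 6.2831853 = 9420.6953 turn ≈ 9421 turn (4 s.f.). Final answer: 9421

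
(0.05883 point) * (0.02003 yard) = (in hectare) 3.801e-11. Check: 1 point = 0.00035277778 m, so 0.05883 point = 0.05883 * 0.00035277778 = 2.0753917e-05 m. 1 yard = 0.9144 m, so 0.02003 yard = 0.02003 * 0.9144 = 0.018315432 m. Combine: 2.0753917e-05 m * 0.018315432 m = 3.8011695e-07 m^2. 1 hectare = 10000 m^2, so 3.8011695e-07 m^2 = 3.8011695e-07 / 10000 = 3.8011695e-11 hectare ≈ 3.801e-11 hectare (4 s.f.).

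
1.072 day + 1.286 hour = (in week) 1 day = 86400 s, so 1.072 day = 1.072 * 86400 = 92620.8 s. 1 hour = 3600 s, so 1.286 hour = 1.286 * 3600 = 4629.6 s. Sum: 92620.8 + 4629.6 = 97250.4 s. 1 week = 604800 s, so 97250.4 s = 97250.4 / 604800 = 0.16079762 week ≈ 0.1608 week (4 s.f.). Final answer: 0.1608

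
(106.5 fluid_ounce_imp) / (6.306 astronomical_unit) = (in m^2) 1 fluid_ounce_imp = 2.8413063e-05 m^3, so 106.5 fluid_ounce_imp = 106.5 * 2.8413063e-05 = 0.0030259912 m^3. 1 astronomical_unit = 1.4959787e+11 m, so 6.306 astronomical_unit = 6.306 * 1.4959787e+11 = 9.4336417e+11 m. Combine: 0.0030259912 m^3 / 9.4336417e+11 m = 3.2076596e-15 m^2. Result: 3.2076596e-15 m^2 ≈ 3.208e-15 m^2 (4 s.f.). Final answer: 3.208e-15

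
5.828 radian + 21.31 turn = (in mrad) 1.397e+05. Check: 5.828 radian = 5.828 rad. 1 turn = 6.2831853 rad, so 21.31 turn = 21.31 * 6.2831853 = 133.89468 rad. Sum: 5.828 + 133.89468 = 139.72268 rad. 1 mrad = 0.001 rad, so 139.72268 rad = 139.72268 / 0.001 = 139722.68 mrad ≈ 1.397e+05 mrad (4 s.f.).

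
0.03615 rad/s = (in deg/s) 2.071. Check: 1 deg/s = 0.017453293 rad/s, so 0.03615 rad/s = 0.03615 / 0.017453293 = 2.0712424 deg/s ≈ 2.071 deg/s (4 s.f.).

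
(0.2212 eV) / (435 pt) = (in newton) 2.309e-19. Check: 1 eV = 1.6021766e-19 J, so 0.2212 eV = 0.2212 * 1.6021766e-19 = 3.5440147e-20 J. 1 pt = 0.00035277778 m, so 435 pt = 435 * 0.00035277778 = 0.15345833 m. Combine: 3.5440147e-20 J / 0.15345833 m = 2.3094313e-19 N. 2.3094313e-19 N = 2.3094313e-19 newton ≈ 2.309e-19 newton (4 s.f.).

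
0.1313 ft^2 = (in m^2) 1 ft^2 = 0.09290304 m^2, so 0.1313 ft^2 = 0.1313 * 0.09290304 = 0.012198169 m^2. Result: 0.012198169 m^2 ≈ 0.0122 m^2 (4 s.f.). Final answer: 0.0122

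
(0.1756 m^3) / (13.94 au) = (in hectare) 8.42e-18. Check: 0.1756 m^3 is already in m^3. 1 au = 1.4959787e+11 m, so 13.94 au = 13.94 * 1.4959787e+11 = 2.0853943e+12 m. Combine: 0.1756 m^3 / 2.0853943e+12 m = 8.4204699e-14 m^2. 1 hectare = 10000 m^2, so 8.4204699e-14 m^2 = 8.4204699e-14 / 10000 = 8.4204699e-18 hectare ≈ 8.42e-18 hectare (4 s.f.).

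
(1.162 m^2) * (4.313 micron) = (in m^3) 1.162 m^2 is already in m^2. 1 micron = 1e-06 m, so 4.313 micron = 4.313 * 1e-06 = 4.313e-06 m. Combine: 1.162 m^2 * 4.313e-06 m = 5.011706e-06 m^3. Result: 5.011706e-06 m^3 ≈ 5.012e-06 m^3 (4 s.f.). Final answer: 5.012e-06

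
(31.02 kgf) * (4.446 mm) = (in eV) 8.442e+18. Check: 1 kgf = 9.80665 N, so 31.02 kgf = 31.02 * 9.80665 = 304.20228 N. 1 mm = 0.001 m, so 4.446 mm = 4.446 * 0.001 = 0.004446 m. Combine: 304.20228 N * 0.004446 m = 1.3524834 J. 1 eV = 1.6021766e-19 J, so 1.3524834 J = 1.3524834 / 1.6021766e-19 = 8.4415371e+18 eV ≈ 8.442e+18 eV (4 s.f.).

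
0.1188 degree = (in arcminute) 1 degree = 0.017453293 rad, so 0.1188 degree = 0.1188 * 0.017453293 = 0.0020734512 rad. 1 arcminute = 0.00029088821 rad, so 0.0020734512 rad = 0.0020734512 / 0.00029088821 = 7.128 arcminute. Final answer: 7.128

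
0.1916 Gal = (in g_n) 0.0001954. Check: 1 Gal = 0.01 m/s^2, so 0.1916 Gal = 0.1916 * 0.01 = 0.001916 m/s^2. 1 g_n = 9.80665 m/s^2, so 0.001916 m/s^2 = 0.001916 / 9.80665 = 0.00019537763 g_n ≈ 0.0001954 g_n (4 s.f.).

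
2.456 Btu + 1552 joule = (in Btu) 1 Btu = 1055.0559 J, so 2.456 Btu = 2.456 * 1055.0559 = 2591.2172 J. 1552 joule = 1552 J. Sum: 2591.2172 + 1552 = 4143.2172 J. 1 Btu = 1055.0559 J, so 4143.2172 J = 4143.2172 / 1055.0559 = 3.9270122 Btu ≈ 3.927 Btu (4 s.f.). Final answer: 3.927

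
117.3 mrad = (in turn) 0.01867. Check: 1 mrad = 0.001 rad, so 117.3 mrad = 117.3 * 0.001 = 0.1173 rad. 1 turn = 6.2831853 rad, so 0.1173 rad = 0.1173 / 6.2831853 = 0.018668875 turn ≈ 0.01867 turn (4 s.f.).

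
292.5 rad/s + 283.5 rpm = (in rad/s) 292.5 rad/s is already in rad/s. 1 rpm = 0.10471976 rad/s, so 283.5 rpm = 283.5 * 0.10471976 = 29.688051 rad/s. Sum: 292.5 + 29.688051 = 322.18805 rad/s. Result: 322.18805 rad/s ≈ 322.2 rad/s (4 s.f.). Final answer: 322.2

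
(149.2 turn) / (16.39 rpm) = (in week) 1 turn = 6.2831853 rad, so 149.2 turn = 149.2 * 6.2831853 = 937.45125 rad. 1 rpm = 0.10471976 rad/s, so 16.39 rpm = 16.39 * 0.10471976 = 1.7163568 rad/s. Combine: 937.45125 rad / 1.7163568 rad/s = 546.1867 s. 1 week = 604800 s, so 546.1867 s = 546.1867 / 604800 = 0.00090308647 week ≈ 0.0009031 week (4 s.f.). Final answer: 0.0009031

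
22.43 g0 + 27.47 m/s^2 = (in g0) 1 g0 = 9.80665 m/s^2, so 22.43 g0 = 22.43 * 9.80665 = 219.96316 m/s^2. 27.47 m/s^2 is already in m/s^2. Sum: 219.96316 + 27.47 = 247.43316 m/s^2. 1 g0 = 9.80665 m/s^2, so 247.43316 m/s^2 = 247.43316 / 9.80665 = 25.23116 g0 ≈ 25.23 g0 (4 s.f.). Final answer: 25.23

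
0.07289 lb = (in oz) 1.166. Check: 1 lb = 0.45359237 kg, so 0.07289 lb = 0.07289 * 0.45359237 = 0.033062348 kg. 1 oz = 0.028349523 kg, so 0.033062348 kg = 0.033062348 / 0.028349523 = 1.16624 oz ≈ 1.166 oz (4 s.f.).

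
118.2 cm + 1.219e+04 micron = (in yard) 1.306. Check: 1 cm = 0.01 m, so 118.2 cm = 118.2 * 0.01 = 1.182 m. 1 micron = 1e-06 m, so 1.219e+04 micron = 1.219e+04 * 1e-06 = 0.01219 m. Sum: 1.182 + 0.01219 = 1.19419 m. 1 yard = 0.9144 m, so 1.19419 m = 1.19419 / 0.9144 = 1.3059821 yard ≈ 1.306 yard (4 s.f.).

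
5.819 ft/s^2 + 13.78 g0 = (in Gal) 1.369e+04. Check: 1 ft/s^2 = 0.3048 m/s^2, so 5.819 ft/s^2 = 5.819 * 0.3048 = 1.7736312 m/s^2. 1 g0 = 9.80665 m/s^2, so 13.78 g0 = 13.78 * 9.80665 = 135.13564 m/s^2. Sum: 1.7736312 + 135.13564 = 136.90927 m/s^2. 1 Gal = 0.01 m/s^2, so 136.90927 m/s^2 = 136.90927 / 0.01 = 13690.927 Gal ≈ 1.369e+04 Gal (4 s.f.).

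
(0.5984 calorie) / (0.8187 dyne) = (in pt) 8.669e+08. Check: 1 calorie = 4.184 J, so 0.5984 calorie = 0.5984 * 4.184 = 2.5037056 J. 1 dyne = 1e-05 N, so 0.8187 dyne = 0.8187 * 1e-05 = 8.187e-06 N. Combine: 2.5037056 J / 8.187e-06 N = 305814.78 m. 1 pt = 0.00035277778 m, so 305814.78 m = 305814.78 / 0.00035277778 = 8.6687654e+08 pt ≈ 8.669e+08 pt (4 s.f.).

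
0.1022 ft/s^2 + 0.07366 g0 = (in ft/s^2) 2.472. Check: 1 ft/s^2 = 0.3048 m/s^2, so 0.1022 ft/s^2 = 0.1022 * 0.3048 = 0.03115056 m/s^2. 1 g0 = 9.80665 m/s^2, so 0.07366 g0 = 0.07366 * 9.80665 = 0.72235784 m/s^2. Sum: 0.03115056 + 0.72235784 = 0.7535084 m/s^2. 1 ft/s^2 = 0.3048 m/s^2, so 0.7535084 m/s^2 = 0.7535084 / 0.3048 = 2.4721404 ft/s^2 ≈ 2.472 ft/s^2 (4 s.f.).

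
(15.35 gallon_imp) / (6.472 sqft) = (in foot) 1 gallon_imp = 0.00454609 m^3, so 15.35 gallon_imp = 15.35 * 0.00454609 = 0.069782481 m^3. 1 sqft = 0.09290304 m^2, so 6.472 sqft = 6.472 * 0.09290304 = 0.60126847 m^2. Combine: 0.069782481 m^3 / 0.60126847 m^2 = 0.11605877 m. 1 foot = 0.3048 m, so 0.11605877 m = 0.11605877 / 0.3048 = 0.38077025 foot ≈ 0.3808 foot (4 s.f.). Final answer: 0.3808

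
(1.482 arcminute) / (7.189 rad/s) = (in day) 1 arcminute = 0.00029088821 rad, so 1.482 arcminute = 1.482 * 0.00029088821 = 0.00043109633 rad. 7.189 rad/s is already in rad/s. Combine: 0.00043109633 rad / 7.189 rad/s = 5.9966104e-05 s. 1 day = 86400 s, so 5.9966104e-05 s = 5.9966104e-05 / 86400 = 6.9405214e-10 day ≈ 6.941e-10 day (4 s.f.). Final answer: 6.941e-10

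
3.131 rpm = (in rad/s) 0.3279. Check: 1 rpm = 0.10471976 rad/s, so 3.131 rpm = 3.131 * 0.10471976 = 0.32787755 rad/s. Result: 0.32787755 rad/s ≈ 0.3279 rad/s (4 s.f.).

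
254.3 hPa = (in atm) 0.251. Check: 1 hPa = 100 Pa, so 254.3 hPa = 254.3 * 100 = 25430 Pa. 1 atm = 101325 Pa, so 25430 Pa = 25430 / 101325 = 0.25097459 atm ≈ 0.251 atm (4 s.f.).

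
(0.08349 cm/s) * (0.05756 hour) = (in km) 1 cm/s = 0.01 m/s, so 0.08349 cm/s = 0.08349 * 0.01 = 0.0008349 m/s. 1 hour = 3600 s, so 0.05756 hour = 0.05756 * 3600 = 207.216 s. Combine: 0.0008349 m/s * 207.216 s = 0.17300464 m. 1 km = 1000 m, so 0.17300464 m = 0.17300464 / 1000 = 0.00017300464 km ≈ 0.000173 km (4 s.f.). Final answer: 0.000173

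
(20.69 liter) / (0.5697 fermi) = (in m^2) 3.632e+13. Check: 1 liter = 0.001 m^3, so 20.69 liter = 20.69 * 0.001 = 0.02069 m^3. 1 fermi = 1e-15 m, so 0.5697 fermi = 0.5697 * 1e-15 = 5.697e-16 m. Combine: 0.02069 m^3 / 5.697e-16 m = 3.631736e+13 m^2. Result: 3.631736e+13 m^2 ≈ 3.632e+13 m^2 (4 s.f.).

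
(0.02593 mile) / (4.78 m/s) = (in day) 1 mile = 1609.344 m, so 0.02593 mile = 0.02593 * 1609.344 = 41.73029 m. 4.78 m/s is already in m/s. Combine: 41.73029 m / 4.78 m/s = 8.7301862 s. 1 day = 86400 s, so 8.7301862 s = 8.7301862 / 86400 = 0.00010104382 day ≈ 0.000101 day (4 s.f.). Final answer: 0.000101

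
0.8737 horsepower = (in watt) 651.5. Check: 1 horsepower = 745.69987 W, so 0.8737 horsepower = 0.8737 * 745.69987 = 651.51798 W. 651.51798 W = 651.51798 watt ≈ 651.5 watt (4 s.f.).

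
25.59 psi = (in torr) 1 psi = 6894.7573 Pa, so 25.59 psi = 25.59 * 6894.7573 = 176436.84 Pa. 1 torr = 133.32237 Pa, so 176436.84 Pa = 176436.84 / 133.32237 = 1323.3851 torr ≈ 1323 torr (4 s.f.). Final answer: 1323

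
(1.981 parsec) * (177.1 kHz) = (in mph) 1 parsec = 3.0856776e+16 m, so 1.981 parsec = 1.981 * 3.0856776e+16 = 6.1127273e+16 m. 1 kHz = 1000 Hz, so 177.1 kHz = 177.1 * 1000 = 177100 Hz. Combine: 6.1127273e+16 m * 177100 Hz = 1.082564e+22 m/s. 1 mph = 0.44704 m/s, so 1.082564e+22 m/s = 1.082564e+22 / 0.44704 = 2.4216267e+22 mph ≈ 2.422e+22 mph (4 s.f.). Final answer: 2.422e+22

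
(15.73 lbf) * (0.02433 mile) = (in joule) 1 lbf = 4.4482216 N, so 15.73 lbf = 15.73 * 4.4482216 = 69.970526 N. 1 mile = 1609.344 m, so 0.02433 mile = 0.02433 * 1609.344 = 39.15534 m. Combine: 69.970526 N * 39.15534 m = 2739.7197 J. 2739.7197 J = 2739.7197 joule ≈ 2740 joule (4 s.f.). Final answer: 2740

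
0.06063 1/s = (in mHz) 0.06063 1/s = 0.06063 Hz. 1 mHz = 0.001 Hz, so 0.06063 Hz = 0.06063 / 0.001 = 60.63 mHz. Final answer: 60.63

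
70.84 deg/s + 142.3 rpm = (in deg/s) 1 deg/s = 0.017453293 rad/s, so 70.84 deg/s = 70.84 * 0.017453293 = 1.2363912 rad/s. 1 rpm = 0.10471976 rad/s, so 142.3 rpm = 142.3 * 0.10471976 = 14.901621 rad/s. Sum: 1.2363912 + 14.901621 = 16.138012 rad/s. 1 deg/s = 0.017453293 rad/s, so 16.138012 rad/s = 16.138012 / 0.017453293 = 924.64 deg/s ≈ 924.6 deg/s (4 s.f.). Final answer: 924.6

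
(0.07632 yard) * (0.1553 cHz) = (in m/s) 0.0001084. Check: 1 yard = 0.9144 m, so 0.07632 yard = 0.07632 * 0.9144 = 0.069787008 m. 1 cHz = 0.01 Hz, so 0.1553 cHz = 0.1553 * 0.01 = 0.001553 Hz. Combine: 0.069787008 m * 0.001553 Hz = 0.00010837922 m/s. Result: 0.00010837922 m/s ≈ 0.0001084 m/s (4 s.f.).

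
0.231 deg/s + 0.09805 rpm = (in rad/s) 0.0143. Check: 1 deg/s = 0.017453293 rad/s, so 0.231 deg/s = 0.231 * 0.017453293 = 0.0040317106 rad/s. 1 rpm = 0.10471976 rad/s, so 0.09805 rpm = 0.09805 * 0.10471976 = 0.010267772 rad/s. Sum: 0.0040317106 + 0.010267772 = 0.014299483 rad/s. Result: 0.014299483 rad/s ≈ 0.0143 rad/s (4 s.f.).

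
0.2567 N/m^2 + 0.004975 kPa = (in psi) 0.2567 N/m^2 = 0.2567 Pa. 1 kPa = 1000 Pa, so 0.004975 kPa = 0.004975 * 1000 = 4.975 Pa. Sum: 0.2567 + 4.975 = 5.2317 Pa. 1 psi = 6894.7573 Pa, so 5.2317 Pa = 5.2317 / 6894.7573 = 0.00075879393 psi ≈ 0.0007588 psi (4 s.f.). Final answer: 0.0007588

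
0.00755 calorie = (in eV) 1 calorie = 4.184 J, so 0.00755 calorie = 0.00755 * 4.184 = 0.0315892 J. 1 eV = 1.6021766e-19 J, so 0.0315892 J = 0.0315892 / 1.6021766e-19 = 1.9716428e+17 eV ≈ 1.972e+17 eV (4 s.f.). Final answer: 1.972e+17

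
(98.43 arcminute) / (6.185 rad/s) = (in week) 7.654e-09. Check: 1 arcminute = 0.00029088821 rad, so 98.43 arcminute = 98.43 * 0.00029088821 = 0.028632126 rad. 6.185 rad/s is already in rad/s. Combine: 0.028632126 rad / 6.185 rad/s = 0.0046292848 s. 1 week = 604800 s, so 0.0046292848 s = 0.0046292848 / 604800 = 7.6542407e-09 week ≈ 7.654e-09 week (4 s.f.).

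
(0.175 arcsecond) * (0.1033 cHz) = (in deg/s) 5.022e-08. Check: 1 arcsecond = 4.8481368e-06 rad, so 0.175 arcsecond = 0.175 * 4.8481368e-06 = 8.4842394e-07 rad. 1 cHz = 0.01 Hz, so 0.1033 cHz = 0.1033 * 0.01 = 0.001033 Hz. Combine: 8.4842394e-07 rad * 0.001033 Hz = 8.7642193e-10 rad/s. 1 deg/s = 0.017453293 rad/s, so 8.7642193e-10 rad/s = 8.7642193e-10 / 0.017453293 = 5.0215278e-08 deg/s ≈ 5.022e-08 deg/s (4 s.f.).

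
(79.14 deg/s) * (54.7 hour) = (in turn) 4.329e+04. Check: 1 deg/s = 0.017453293 rad/s, so 79.14 deg/s = 79.14 * 0.017453293 = 1.3812536 rad/s. 1 hour = 3600 s, so 54.7 hour = 54.7 * 3600 = 196920 s. Combine: 1.3812536 rad/s * 196920 s = 271996.45 rad. 1 turn = 6.2831853 rad, so 271996.45 rad = 271996.45 / 6.2831853 = 43289.58 turn ≈ 4.329e+04 turn (4 s.f.).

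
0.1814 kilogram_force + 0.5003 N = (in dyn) 2.279e+05. Check: 1 kilogram_force = 9.80665 N, so 0.1814 kilogram_force = 0.1814 * 9.80665 = 1.7789263 N. 0.5003 N is already in N. Sum: 1.7789263 + 0.5003 = 2.2792263 N. 1 dyn = 1e-05 N, so 2.2792263 N = 2.2792263 / 1e-05 = 227922.63 dyn ≈ 2.279e+05 dyn (4 s.f.).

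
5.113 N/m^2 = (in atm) 5.113 N/m^2 = 5.113 Pa. 1 atm = 101325 Pa, so 5.113 Pa = 5.113 / 101325 = 5.0461387e-05 atm ≈ 5.046e-05 atm (4 s.f.). Final answer: 5.046e-05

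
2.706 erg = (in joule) 1 erg = 1e-07 J, so 2.706 erg = 2.706 * 1e-07 = 2.706e-07 J. 2.706e-07 J = 2.706e-07 joule. Final answer: 2.706e-07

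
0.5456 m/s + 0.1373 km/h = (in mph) 1.306. Check: 0.5456 m/s is already in m/s. 1 km/h = 0.27777778 m/s, so 0.1373 km/h = 0.1373 * 0.27777778 = 0.038138889 m/s. Sum: 0.5456 + 0.038138889 = 0.58373889 m/s. 1 mph = 0.44704 m/s, so 0.58373889 m/s = 0.58373889 / 0.44704 = 1.3057867 mph ≈ 1.306 mph (4 s.f.).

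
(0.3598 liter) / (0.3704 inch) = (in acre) 9.45e-06. Check: 1 liter = 0.001 m^3, so 0.3598 liter = 0.3598 * 0.001 = 0.0003598 m^3. 1 inch = 0.0254 m, so 0.3704 inch = 0.3704 * 0.0254 = 0.00940816 m. Combine: 0.0003598 m^3 / 0.00940816 m = 0.038243397 m^2. 1 acre = 4046.8564 m^2, so 0.038243397 m^2 = 0.038243397 / 4046.8564 = 9.4501493e-06 acre ≈ 9.45e-06 acre (4 s.f.).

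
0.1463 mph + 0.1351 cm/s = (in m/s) 1 mph = 0.44704 m/s, so 0.1463 mph = 0.1463 * 0.44704 = 0.065401952 m/s. 1 cm/s = 0.01 m/s, so 0.1351 cm/s = 0.1351 * 0.01 = 0.001351 m/s. Sum: 0.065401952 + 0.001351 = 0.066752952 m/s. Result: 0.066752952 m/s ≈ 0.06675 m/s (4 s.f.). Final answer: 0.06675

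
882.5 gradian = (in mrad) 1.386e+04. Check: 1 gradian = 0.015707963 rad, so 882.5 gradian = 882.5 * 0.015707963 = 13.862278 rad. 1 mrad = 0.001 rad, so 13.862278 rad = 13.862278 / 0.001 = 13862.278 mrad ≈ 1.386e+04 mrad (4 s.f.).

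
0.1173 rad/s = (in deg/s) 6.721. Check: 1 deg/s = 0.017453293 rad/s, so 0.1173 rad/s = 0.1173 / 0.017453293 = 6.7207949 deg/s ≈ 6.721 deg/s (4 s.f.).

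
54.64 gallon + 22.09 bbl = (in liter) 3719. Check: 1 gallon = 0.0037854118 m^3, so 54.64 gallon = 54.64 * 0.0037854118 = 0.2068349 m^3. 1 bbl = 0.15898729 m^3, so 22.09 bbl = 22.09 * 0.15898729 = 3.5120293 m^3. Sum: 0.2068349 + 3.5120293 = 3.7188642 m^3. 1 liter = 0.001 m^3, so 3.7188642 m^3 = 3.7188642 / 0.001 = 3718.8642 liter ≈ 3719 liter (4 s.f.).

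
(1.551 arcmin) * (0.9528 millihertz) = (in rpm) 1 arcmin = 0.00029088821 rad, so 1.551 arcmin = 1.551 * 0.00029088821 = 0.00045116761 rad. 1 millihertz = 0.001 Hz, so 0.9528 millihertz = 0.9528 * 0.001 = 0.0009528 Hz. Combine: 0.00045116761 rad * 0.0009528 Hz = 4.298725e-07 rad/s. 1 rpm = 0.10471976 rad/s, so 4.298725e-07 rad/s = 4.298725e-07 / 0.10471976 = 4.10498e-06 rpm ≈ 4.105e-06 rpm (4 s.f.). Final answer: 4.105e-06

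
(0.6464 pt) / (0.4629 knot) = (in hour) 1 pt = 0.00035277778 m, so 0.6464 pt = 0.6464 * 0.00035277778 = 0.00022803556 m. 1 knot = 0.51444444 m/s, so 0.4629 knot = 0.4629 * 0.51444444 = 0.23813633 m/s. Combine: 0.00022803556 m / 0.23813633 m/s = 0.00095758405 s. 1 hour = 3600 s, so 0.00095758405 s = 0.00095758405 / 3600 = 2.6599557e-07 hour ≈ 2.66e-07 hour (4 s.f.). Final answer: 2.66e-07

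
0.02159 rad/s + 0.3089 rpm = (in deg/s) 0.02159 rad/s is already in rad/s. 1 rpm = 0.10471976 rad/s, so 0.3089 rpm = 0.3089 * 0.10471976 = 0.032347932 rad/s. Sum: 0.02159 + 0.032347932 = 0.053937932 rad/s. 1 deg/s = 0.017453293 rad/s, so 0.053937932 rad/s = 0.053937932 / 0.017453293 = 3.0904159 deg/s ≈ 3.09 deg/s (4 s.f.). Final answer: 3.09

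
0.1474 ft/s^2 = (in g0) 0.004581. Check: 1 ft/s^2 = 0.3048 m/s^2, so 0.1474 ft/s^2 = 0.1474 * 0.3048 = 0.04492752 m/s^2. 1 g0 = 9.80665 m/s^2, so 0.04492752 m/s^2 = 0.04492752 / 9.80665 = 0.0045813321 g0 ≈ 0.004581 g0 (4 s.f.).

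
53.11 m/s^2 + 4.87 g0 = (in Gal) 1.009e+04. Check: 53.11 m/s^2 is already in m/s^2. 1 g0 = 9.80665 m/s^2, so 4.87 g0 = 4.87 * 9.80665 = 47.758385 m/s^2. Sum: 53.11 + 47.758385 = 100.86839 m/s^2. 1 Gal = 0.01 m/s^2, so 100.86839 m/s^2 = 100.86839 / 0.01 = 10086.839 Gal ≈ 1.009e+04 Gal (4 s.f.).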